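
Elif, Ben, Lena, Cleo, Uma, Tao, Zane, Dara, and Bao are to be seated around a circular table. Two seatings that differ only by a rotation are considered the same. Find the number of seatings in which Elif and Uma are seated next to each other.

10080

Treat {Elif, Uma} as one unit (2 internal orders) and seat the resulting 8 units around the table: (7)! circular arrangements.
So 2 × (7)! = 2 × 5040 = 10080.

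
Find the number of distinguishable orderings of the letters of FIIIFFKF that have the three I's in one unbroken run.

Treat the 3 copies of I as a single block. The multiset to arrange is then {III, F, F, F, F, K}, 6 items in all.
That gives (6)!/(4!) = 30 arrangements.

30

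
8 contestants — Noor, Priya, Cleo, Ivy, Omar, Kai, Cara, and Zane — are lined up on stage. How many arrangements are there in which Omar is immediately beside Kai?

10080

Glue Omar and Kai into one block (2 internal orders), leaving 7 units to arrange in a row.
That gives 2 × 7! = 2 × 5040 = 10080.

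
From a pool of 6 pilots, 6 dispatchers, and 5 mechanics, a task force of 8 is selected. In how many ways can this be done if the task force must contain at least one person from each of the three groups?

23485

Total 8-person selections from all 17: C(17,8) = 24310.
Selections missing a whole group: no pilots → C(11,8) = 165; no dispatchers → C(11,8) = 165; no mechanics → C(12,8) = 495.
Add back selections omitting two groups (i.e. drawn from a single group): C(6,8) + C(6,8) + C(5,8) = 0.
By inclusion–exclusion: 24310 − 825 + 0 = 23485.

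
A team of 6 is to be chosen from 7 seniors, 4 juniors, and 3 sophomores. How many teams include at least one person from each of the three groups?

2331

Unrestricted: C(14,6) = 3003 ways to pick any 6 of the 14.
Subtract selections that omit an entire group: no seniors → C(7,6) = 7; no juniors → C(10,6) = 210; no sophomores → C(11,6) = 462.
Add back selections omitting two groups (i.e. drawn from a single group): C(7,6) + C(4,6) + C(3,6) = 7.
By inclusion–exclusion: 3003 − 679 + 7 = 2331.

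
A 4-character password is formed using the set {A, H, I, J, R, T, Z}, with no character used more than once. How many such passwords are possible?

840

This is a permutation of 4 out of 7: P(7,4) = 7!/3!.
That product is 7 × 6 × 5 × 4 = 840.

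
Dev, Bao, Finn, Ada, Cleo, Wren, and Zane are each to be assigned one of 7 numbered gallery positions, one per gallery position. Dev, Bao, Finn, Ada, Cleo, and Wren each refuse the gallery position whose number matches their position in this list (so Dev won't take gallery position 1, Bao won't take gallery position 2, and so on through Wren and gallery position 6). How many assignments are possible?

Let Aᵢ (for 1 ≤ i ≤ 6) be the placements that put person i in their forbidden gallery position. Any j of these fix j positions, leaving (7−j)! ways to fill the rest, and there are C(6,j) ways to pick which j.
By inclusion–exclusion, the number of valid placements is Σ_{j=0}^{6} (−1)^j C(6,j)·(7−j)!.
Computing: 5040 − 4320 + 1800 − 480 + 90 − 12 + 1 = 2119.

2119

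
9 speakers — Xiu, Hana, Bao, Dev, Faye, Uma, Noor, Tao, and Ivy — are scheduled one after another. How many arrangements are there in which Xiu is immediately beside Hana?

Glue Xiu and Hana into one block (2 internal orders), leaving 8 units to arrange in a row.
So the count is 2·(8)! = 80640.

80640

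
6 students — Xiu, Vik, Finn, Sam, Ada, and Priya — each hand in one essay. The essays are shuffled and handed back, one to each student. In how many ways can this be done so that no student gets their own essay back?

265

Let Aᵢ be the assignments in which student i gets their own essay. We want the size of the complement of A₁∪…∪A_6.
By inclusion–exclusion this is Σ_{j=0}^{6} (−1)^j C(6,j)·(6−j)!.
Computing: 720 − 720 + 360 − 120 + 30 − 6 + 1 = 265.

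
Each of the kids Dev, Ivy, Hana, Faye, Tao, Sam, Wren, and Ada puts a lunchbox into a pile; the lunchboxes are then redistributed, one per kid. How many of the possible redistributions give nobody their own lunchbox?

This is the derangement count D_8: permutations of 8 items with no fixed point.
By inclusion–exclusion this is Σ_{j=0}^{8} (−1)^j C(8,j)·(8−j)!.
Computing: 40320 − 40320 + 20160 − 6720 + 1680 − 336 + 56 − 8 + 1 = 14833.

14833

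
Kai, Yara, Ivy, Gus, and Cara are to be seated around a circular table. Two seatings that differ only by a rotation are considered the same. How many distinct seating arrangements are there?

24

Around a circle, 5 distinct people have 5!/5 = (4)! = 24 rotationally distinct seatings.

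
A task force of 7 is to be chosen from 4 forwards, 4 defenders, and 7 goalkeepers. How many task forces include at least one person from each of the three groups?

5768

With no constraint there are C(15,7) = 6435 possible selections.
Subtract selections that omit an entire group: no forwards → C(11,7) = 330; no defenders → C(11,7) = 330; no goalkeepers → C(8,7) = 8.
Add back selections omitting two groups (i.e. drawn from a single group): C(4,7) + C(4,7) + C(7,7) = 1.
By inclusion–exclusion: 6435 − 668 + 1 = 5768.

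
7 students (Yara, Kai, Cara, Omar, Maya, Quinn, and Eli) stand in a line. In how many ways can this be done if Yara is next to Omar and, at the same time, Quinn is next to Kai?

480

Treat {Yara,Omar} as one block (2 orders) and {Quinn,Kai} as another (2 orders).
That leaves 5 units to arrange: 2 × 2 × 5! = 4 × 120 = 480.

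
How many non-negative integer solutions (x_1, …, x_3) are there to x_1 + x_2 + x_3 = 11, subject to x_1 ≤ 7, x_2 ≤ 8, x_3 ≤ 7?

Without the upper bounds there are C(13,2) = 78 ways to split 11 among 3 variables.
Subtract solutions that violate a single cap (substitute x_i' = x_i − (cap_i+1)): x_1 ≥ 8 gives C(5,2) = 10; x_2 ≥ 9 gives C(4,2) = 6; x_3 ≥ 8 gives C(5,2) = 10. Together 26.
No two caps can be exceeded simultaneously, so the pair terms are all 0.
By inclusion–exclusion the count is 78 − 26 + 0 = 52.

52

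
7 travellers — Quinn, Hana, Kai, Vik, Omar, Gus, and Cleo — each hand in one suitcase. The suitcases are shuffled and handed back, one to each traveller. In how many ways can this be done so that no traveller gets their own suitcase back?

1854

Count assignments avoiding every fixed point. For any j of the 7 travellers fixed to their own suitcase, the other 7−j can be arranged in (7−j)! ways.
By inclusion–exclusion this is Σ_{j=0}^{7} (−1)^j C(7,j)·(7−j)!.
Computing: 5040 − 5040 + 2520 − 840 + 210 − 42 + 7 − 1 = 1854.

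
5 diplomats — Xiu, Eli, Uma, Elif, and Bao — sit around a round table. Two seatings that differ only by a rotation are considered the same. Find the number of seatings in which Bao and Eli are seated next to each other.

Treat {Bao, Eli} as one unit (2 internal orders) and seat the resulting 4 units around the table: (3)! circular arrangements.
So 2 × (3)! = 2 × 6 = 12.

12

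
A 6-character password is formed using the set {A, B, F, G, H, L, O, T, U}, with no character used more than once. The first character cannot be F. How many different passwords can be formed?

53760

The first character has 9−1 = 8 choices (anything except F).
The remaining 5 characters are filled from the other 8 symbols without repetition: 8 × 7 × 6 × 5 × 4 = 6720.
Total: 8 × 6720 = 53760.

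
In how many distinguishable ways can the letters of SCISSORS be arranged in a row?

1680

Letter multiplicities in SCISSORS: C×1, I×1, O×1, R×1, S×4.
Dividing 8! = 40320 by 4! = 24 for the repeated letters gives 1680.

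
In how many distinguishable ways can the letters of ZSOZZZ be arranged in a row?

30

The 6 letters of ZSOZZZ have repeats: Z appearing 4 times.
So there are 6! / (4!) = 30 distinguishable arrangements.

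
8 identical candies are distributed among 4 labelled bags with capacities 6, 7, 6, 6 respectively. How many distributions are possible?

Without the upper bounds there are C(11,3) = 165 ways to split 8 among 4 bags.
Subtract solutions that violate a single cap (substitute x_i' = x_i − (cap_i+1)): x_1 ≥ 7 gives C(4,3) = 4; x_2 ≥ 8 gives C(3,3) = 1; x_3 ≥ 7 gives C(4,3) = 4; x_4 ≥ 7 gives C(4,3) = 4. Together 13.
No two caps can be exceeded simultaneously, so the pair terms are all 0.
By inclusion–exclusion the count is 165 − 13 + 0 = 152.

152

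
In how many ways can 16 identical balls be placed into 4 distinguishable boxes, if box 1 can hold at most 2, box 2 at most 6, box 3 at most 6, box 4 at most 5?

Ignoring the caps, the number of non-negative solutions to x_1+…+x_4 = 16 is C(19,3) = 969.
Subtract solutions that violate a single cap (substitute x_i' = x_i − (cap_i+1)): x_1 ≥ 3 gives C(16,3) = 560; x_2 ≥ 7 gives C(12,3) = 220; x_3 ≥ 7 gives C(12,3) = 220; x_4 ≥ 6 gives C(13,3) = 286. Together 1286.
Add back pairs where two caps are both exceeded: 84 + 84 + 120 + 10 + 20 + 20 = 338.
Subtract triples: 0 + 1 + 1 + 0 = 2.
By inclusion–exclusion the count is 969 − 1286 + 338 − 2 = 19.

19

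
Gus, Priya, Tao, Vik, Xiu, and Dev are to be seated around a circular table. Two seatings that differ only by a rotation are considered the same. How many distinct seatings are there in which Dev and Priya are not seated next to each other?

72

All circular seatings of 6 people number (5)! = 120.
Those with Dev next to Priya: fuse the pair into one unit and seat 5 units around a circle — 2·(4)! = 48.
Subtracting, 120 − 48 = 72.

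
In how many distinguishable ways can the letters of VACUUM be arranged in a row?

360

The 6 letters of VACUUM have repeats: U appearing twice.
Dividing 6! = 720 by 2! = 2 for the repeated letters gives 360.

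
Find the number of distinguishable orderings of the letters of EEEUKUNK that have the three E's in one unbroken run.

180

Treat the 3 copies of E as a single block. The multiset to arrange is then {EEE, K, K, N, U, U}, 6 items in all.
That gives (6)!/(2!·2!) = 180 arrangements.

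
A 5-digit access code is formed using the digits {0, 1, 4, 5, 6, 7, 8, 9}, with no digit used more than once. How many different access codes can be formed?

Choose and order 5 of the 8 symbols: the first digit has 8 options, the next 7, and so on down to 4.
8 × 7 × 6 × 5 × 4 = 6720.

6720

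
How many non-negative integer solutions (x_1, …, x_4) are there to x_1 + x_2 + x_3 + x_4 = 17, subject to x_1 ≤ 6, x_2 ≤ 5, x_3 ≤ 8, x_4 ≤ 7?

185

By stars and bars, unrestricted non-negative solutions to x_1+…+x_4 = 17 number C(17+3,3) = 1140.
Subtract solutions that violate a single cap (substitute x_i' = x_i − (cap_i+1)): x_1 ≥ 7 gives C(13,3) = 286; x_2 ≥ 6 gives C(14,3) = 364; x_3 ≥ 9 gives C(11,3) = 165; x_4 ≥ 8 gives C(12,3) = 220. Together 1035.
Add back pairs where two caps are both exceeded: 35 + 4 + 10 + 10 + 20 + 1 = 80.
By inclusion–exclusion the count is 1140 − 1035 + 80 = 185.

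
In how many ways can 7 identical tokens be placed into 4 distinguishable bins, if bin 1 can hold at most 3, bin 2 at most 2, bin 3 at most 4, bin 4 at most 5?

Without the upper bounds there are C(10,3) = 120 ways to split 7 among 4 bins.
Subtract solutions that violate a single cap (substitute x_i' = x_i − (cap_i+1)): x_1 ≥ 4 gives C(6,3) = 20; x_2 ≥ 3 gives C(7,3) = 35; x_3 ≥ 5 gives C(5,3) = 10; x_4 ≥ 6 gives C(4,3) = 4. Together 69.
Add back pairs where two caps are both exceeded: 1 + 0 + 0 + 0 + 0 + 0 = 1.
By inclusion–exclusion the count is 120 − 69 + 1 = 52.

52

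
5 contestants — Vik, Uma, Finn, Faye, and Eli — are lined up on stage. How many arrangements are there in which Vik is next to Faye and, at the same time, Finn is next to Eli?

24

Treat {Vik,Faye} as one block (2 orders) and {Finn,Eli} as another (2 orders).
That leaves 3 units to arrange: 2 × 2 × 3! = 4 × 6 = 24.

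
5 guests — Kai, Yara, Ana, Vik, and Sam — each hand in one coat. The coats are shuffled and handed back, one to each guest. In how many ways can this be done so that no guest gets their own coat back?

44

Count assignments avoiding every fixed point. For any j of the 5 guests fixed to their own coat, the other 5−j can be arranged in (5−j)! ways.
By inclusion–exclusion this is Σ_{j=0}^{5} (−1)^j C(5,j)·(5−j)!.
Computing: 120 − 120 + 60 − 20 + 5 − 1 = 44.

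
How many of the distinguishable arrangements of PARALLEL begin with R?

Fix R in the first position and arrange the remaining 7 letters.
Those 7 letters have A appearing twice and L appearing 3 times, giving (7)!/(3!·2!) = 420.

420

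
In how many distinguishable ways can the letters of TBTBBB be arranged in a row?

TBTBBB has 6 letters with B appearing 4 times and T appearing twice.
The number of distinct arrangements is 6!/(4!·2!) = 720/48 = 15.

15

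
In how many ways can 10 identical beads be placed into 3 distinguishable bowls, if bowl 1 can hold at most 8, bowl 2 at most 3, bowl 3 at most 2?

Without the upper bounds there are C(12,2) = 66 ways to split 10 among 3 bowls.
Subtract solutions that violate a single cap (substitute x_i' = x_i − (cap_i+1)): x_1 ≥ 9 gives C(3,2) = 3; x_2 ≥ 4 gives C(8,2) = 28; x_3 ≥ 3 gives C(9,2) = 36. Together 67.
Add back pairs where two caps are both exceeded: 0 + 0 + 10 = 10.
By inclusion–exclusion the count is 66 − 67 + 10 = 9.

9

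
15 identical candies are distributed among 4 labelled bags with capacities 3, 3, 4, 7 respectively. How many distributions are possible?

10

By stars and bars, unrestricted non-negative solutions to x_1+…+x_4 = 15 number C(15+3,3) = 816.
Subtract solutions that violate a single cap (substitute x_i' = x_i − (cap_i+1)): x_1 ≥ 4 gives C(14,3) = 364; x_2 ≥ 4 gives C(14,3) = 364; x_3 ≥ 5 gives C(13,3) = 286; x_4 ≥ 8 gives C(10,3) = 120. Together 1134.
Add back pairs where two caps are both exceeded: 120 + 84 + 20 + 84 + 20 + 10 = 338.
Subtract triples: 10 + 0 + 0 + 0 = 10.
By inclusion–exclusion the count is 816 − 1134 + 338 − 10 = 10.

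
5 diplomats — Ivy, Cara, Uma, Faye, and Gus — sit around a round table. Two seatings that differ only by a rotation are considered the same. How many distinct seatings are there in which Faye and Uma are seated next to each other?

Glue Faye and Uma into a block (2 internal orders). Seating 4 units around a circle gives (3)! arrangements.
So 2 × (3)! = 2 × 6 = 12.

12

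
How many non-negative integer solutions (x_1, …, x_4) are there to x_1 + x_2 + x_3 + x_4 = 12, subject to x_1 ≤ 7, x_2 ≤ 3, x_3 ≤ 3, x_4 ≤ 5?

63

Without the upper bounds there are C(15,3) = 455 ways to split 12 among 4 variables.
Subtract solutions that violate a single cap (substitute x_i' = x_i − (cap_i+1)): x_1 ≥ 8 gives C(7,3) = 35; x_2 ≥ 4 gives C(11,3) = 165; x_3 ≥ 4 gives C(11,3) = 165; x_4 ≥ 6 gives C(9,3) = 84. Together 449.
Add back pairs where two caps are both exceeded: 1 + 1 + 0 + 35 + 10 + 10 = 57.
By inclusion–exclusion the count is 455 − 449 + 57 = 63.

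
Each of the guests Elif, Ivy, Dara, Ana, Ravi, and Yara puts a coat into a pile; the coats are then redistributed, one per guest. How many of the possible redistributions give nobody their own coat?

Count assignments avoiding every fixed point. For any j of the 6 guests fixed to their own coat, the other 6−j can be arranged in (6−j)! ways.
By inclusion–exclusion this is Σ_{j=0}^{6} (−1)^j C(6,j)·(6−j)!.
Computing: 720 − 720 + 360 − 120 + 30 − 6 + 1 = 265.

265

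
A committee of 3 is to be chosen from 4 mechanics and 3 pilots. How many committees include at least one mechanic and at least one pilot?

30

Unrestricted: C(7,3) = 35 ways to pick any 3 of the 7.
Selections missing a whole group: no mechanics → C(3,3) = 1; no pilots → C(4,3) = 4.
Both groups omitted at once is impossible, so 35 − 5 = 30.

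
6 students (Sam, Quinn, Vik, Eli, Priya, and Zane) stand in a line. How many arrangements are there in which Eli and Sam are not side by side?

There are 6! = 720 arrangements in all. If Eli and Sam are adjacent, merging them into one block gives 2·(5)! = 240 arrangements.
Complementary counting: 720 − 240 = 480.

480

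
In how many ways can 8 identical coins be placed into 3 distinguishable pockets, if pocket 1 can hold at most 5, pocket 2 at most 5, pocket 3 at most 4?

23

Without the upper bounds there are C(10,2) = 45 ways to split 8 among 3 pockets.
Subtract solutions that violate a single cap (substitute x_i' = x_i − (cap_i+1)): x_1 ≥ 6 gives C(4,2) = 6; x_2 ≥ 6 gives C(4,2) = 6; x_3 ≥ 5 gives C(5,2) = 10. Together 22.
No two caps can be exceeded simultaneously, so the pair terms are all 0.
By inclusion–exclusion the count is 45 − 22 + 0 = 23.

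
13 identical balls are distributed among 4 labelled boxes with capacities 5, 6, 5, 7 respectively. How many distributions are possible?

186

Without the upper bounds there are C(16,3) = 560 ways to split 13 among 4 boxes.
Subtract solutions that violate a single cap (substitute x_i' = x_i − (cap_i+1)): x_1 ≥ 6 gives C(10,3) = 120; x_2 ≥ 7 gives C(9,3) = 84; x_3 ≥ 6 gives C(10,3) = 120; x_4 ≥ 8 gives C(8,3) = 56. Together 380.
Add back pairs where two caps are both exceeded: 1 + 4 + 0 + 1 + 0 + 0 = 6.
By inclusion–exclusion the count is 560 − 380 + 6 = 186.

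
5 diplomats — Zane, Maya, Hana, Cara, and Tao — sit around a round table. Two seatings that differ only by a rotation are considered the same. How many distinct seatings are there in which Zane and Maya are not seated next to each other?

All circular seatings of 5 people number (4)! = 24.
Seatings with Zane beside Maya: treat them as a block with 2 internal orders, giving 2 × (3)! = 12.
Subtracting, 24 − 12 = 12.

12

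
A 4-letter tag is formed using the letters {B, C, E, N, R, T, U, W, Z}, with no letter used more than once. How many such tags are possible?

With no repetition, fill the 4 letters in order: 9 choices, then 8, down to 6.
9 × 8 × 7 × 6 = 3024.

3024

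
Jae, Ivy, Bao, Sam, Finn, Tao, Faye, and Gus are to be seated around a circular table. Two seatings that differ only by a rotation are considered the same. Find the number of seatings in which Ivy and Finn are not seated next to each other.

3600

All circular seatings of 8 people number (7)! = 5040.
Seatings with Ivy beside Finn: treat them as a block with 2 internal orders, giving 2 × (6)! = 1440.
Subtracting, 5040 − 1440 = 3600.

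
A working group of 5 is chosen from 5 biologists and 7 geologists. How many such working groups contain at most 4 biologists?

791

Split by how many biologists are chosen (0 through 4).
Sum: C(5,0)·C(7,5) + C(5,1)·C(7,4) + C(5,2)·C(7,3) + C(5,3)·C(7,2) + C(5,4)·C(7,1) = 21 + 175 + 350 + 210 + 35 = 791.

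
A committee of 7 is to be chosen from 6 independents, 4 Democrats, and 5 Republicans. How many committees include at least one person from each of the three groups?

Total 7-person selections from all 15: C(15,7) = 6435.
Subtract selections that omit an entire group: no independents → C(9,7) = 36; no Democrats → C(11,7) = 330; no Republicans → C(10,7) = 120.
Add back selections omitting two groups (i.e. drawn from a single group): C(6,7) + C(4,7) + C(5,7) = 0.
By inclusion–exclusion: 6435 − 486 + 0 = 5949.

5949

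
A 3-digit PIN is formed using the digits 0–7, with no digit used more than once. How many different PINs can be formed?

This is a permutation of 3 out of 8: P(8,3) = 8!/5!.
That product is 8 × 7 × 6 = 336.

336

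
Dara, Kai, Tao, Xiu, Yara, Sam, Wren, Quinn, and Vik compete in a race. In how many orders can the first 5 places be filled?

15120

There are 9 choices for 1st place, 8 for 2nd, and so on down to 5 for position 5.
That gives 9 × 8 × 7 × 6 × 5 = 15120.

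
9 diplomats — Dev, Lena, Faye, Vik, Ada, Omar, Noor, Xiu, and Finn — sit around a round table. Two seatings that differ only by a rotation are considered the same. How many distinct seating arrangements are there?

Around a circle, 9 distinct people have 9!/9 = (8)! = 40320 rotationally distinct seatings.

40320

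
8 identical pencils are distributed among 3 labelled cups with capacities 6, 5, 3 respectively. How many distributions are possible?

Ignoring the caps, the number of non-negative solutions to x_1+…+x_3 = 8 is C(10,2) = 45.
Subtract solutions that violate a single cap (substitute x_i' = x_i − (cap_i+1)): x_1 ≥ 7 gives C(3,2) = 3; x_2 ≥ 6 gives C(4,2) = 6; x_3 ≥ 4 gives C(6,2) = 15. Together 24.
No two caps can be exceeded simultaneously, so the pair terms are all 0.
By inclusion–exclusion the count is 45 − 24 + 0 = 21.

21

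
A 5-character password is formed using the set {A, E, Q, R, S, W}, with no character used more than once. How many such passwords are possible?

This is a permutation of 5 out of 6: P(6,5) = 6!/1!.
That product is 6 × 5 × 4 × 3 × 2 = 720.

720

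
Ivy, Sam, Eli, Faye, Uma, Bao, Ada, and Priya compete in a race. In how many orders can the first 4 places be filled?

1680

This is an ordered selection of 4 from 8: P(8,4).
That gives 8 × 7 × 6 × 5 = 1680.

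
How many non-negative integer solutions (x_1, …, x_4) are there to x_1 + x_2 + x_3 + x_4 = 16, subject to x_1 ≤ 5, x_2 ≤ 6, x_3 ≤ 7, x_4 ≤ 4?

By stars and bars, unrestricted non-negative solutions to x_1+…+x_4 = 16 number C(16+3,3) = 969.
Subtract solutions that violate a single cap (substitute x_i' = x_i − (cap_i+1)): x_1 ≥ 6 gives C(13,3) = 286; x_2 ≥ 7 gives C(12,3) = 220; x_3 ≥ 8 gives C(11,3) = 165; x_4 ≥ 5 gives C(14,3) = 364. Together 1035.
Add back pairs where two caps are both exceeded: 20 + 10 + 56 + 4 + 35 + 20 = 145.
By inclusion–exclusion the count is 969 − 1035 + 145 = 79.

79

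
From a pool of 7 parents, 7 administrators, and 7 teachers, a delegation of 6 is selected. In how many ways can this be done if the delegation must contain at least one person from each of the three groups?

45276

With no constraint there are C(21,6) = 54264 possible selections.
Subtract selections that omit an entire group: no parents → C(14,6) = 3003; no administrators → C(14,6) = 3003; no teachers → C(14,6) = 3003.
Add back selections omitting two groups (i.e. drawn from a single group): C(7,6) + C(7,6) + C(7,6) = 21.
By inclusion–exclusion: 54264 − 9009 + 21 = 45276.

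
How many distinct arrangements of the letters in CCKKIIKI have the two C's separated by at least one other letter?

420

Total arrangements of CCKKIIKI: 8!/(3!·3!·2!) = 560.
If the two C's are adjacent, glue them into one block, leaving 7 items to arrange: (7)!/(3!·3!) = 140 ways.
Hence 560 − 140 = 420.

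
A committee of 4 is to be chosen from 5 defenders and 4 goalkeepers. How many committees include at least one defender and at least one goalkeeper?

With no constraint there are C(9,4) = 126 possible selections.
Subtract selections that omit an entire group: no defenders → C(4,4) = 1; no goalkeepers → C(5,4) = 5.
Both groups omitted at once is impossible, so 126 − 6 = 120.

120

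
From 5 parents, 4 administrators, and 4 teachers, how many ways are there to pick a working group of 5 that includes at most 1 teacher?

630

Split by how many teachers are chosen (0 through 1).
Sum: C(4,0)·C(9,5) + C(4,1)·C(9,4) = 126 + 504 = 630.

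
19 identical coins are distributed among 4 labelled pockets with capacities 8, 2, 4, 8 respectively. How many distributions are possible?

19

Ignoring the caps, the number of non-negative solutions to x_1+…+x_4 = 19 is C(22,3) = 1540.
Subtract solutions that violate a single cap (substitute x_i' = x_i − (cap_i+1)): x_1 ≥ 9 gives C(13,3) = 286; x_2 ≥ 3 gives C(19,3) = 969; x_3 ≥ 5 gives C(17,3) = 680; x_4 ≥ 9 gives C(13,3) = 286. Together 2221.
Add back pairs where two caps are both exceeded: 120 + 56 + 4 + 364 + 120 + 56 = 720.
Subtract triples: 10 + 0 + 0 + 10 = 20.
By inclusion–exclusion the count is 1540 − 2221 + 720 − 20 = 19.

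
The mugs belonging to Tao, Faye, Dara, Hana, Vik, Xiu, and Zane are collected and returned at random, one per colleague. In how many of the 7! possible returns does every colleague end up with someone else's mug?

Count assignments avoiding every fixed point. For any j of the 7 colleagues fixed to their own mug, the other 7−j can be arranged in (7−j)! ways.
By inclusion–exclusion this is Σ_{j=0}^{7} (−1)^j C(7,j)·(7−j)!.
Computing: 5040 − 5040 + 2520 − 840 + 210 − 42 + 7 − 1 = 1854.

1854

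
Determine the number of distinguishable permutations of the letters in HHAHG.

20

The 5 letters of HHAHG have repeats: H appearing 3 times.
The number of distinct arrangements is 5!/(3!) = 120/6 = 20.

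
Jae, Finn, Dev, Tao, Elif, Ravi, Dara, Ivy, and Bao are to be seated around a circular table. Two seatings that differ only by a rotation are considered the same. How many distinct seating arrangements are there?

40320

Seat Jae anywhere (absorbing the rotational symmetry), then permute the other 8: (8)! = 40320.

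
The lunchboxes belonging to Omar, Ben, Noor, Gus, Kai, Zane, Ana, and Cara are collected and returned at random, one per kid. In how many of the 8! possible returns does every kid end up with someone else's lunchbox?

Let Aᵢ be the assignments in which kid i gets their own lunchbox. We want the size of the complement of A₁∪…∪A_8.
By inclusion–exclusion this is Σ_{j=0}^{8} (−1)^j C(8,j)·(8−j)!.
Computing: 40320 − 40320 + 20160 − 6720 + 1680 − 336 + 56 − 8 + 1 = 14833.

14833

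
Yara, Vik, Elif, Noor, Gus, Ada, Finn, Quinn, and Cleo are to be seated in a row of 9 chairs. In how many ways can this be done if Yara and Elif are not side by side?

282240

There are 9! = 362880 arrangements in all. If Yara and Elif are adjacent, merging them into one block gives 2·(8)! = 80640 arrangements.
Complementary counting: 362880 − 80640 = 282240.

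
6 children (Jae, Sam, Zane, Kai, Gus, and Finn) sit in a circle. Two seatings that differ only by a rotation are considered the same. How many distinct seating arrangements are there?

120

Fix one person's seat to break rotational symmetry; the remaining 5 people can be arranged in (5)! = 120 ways.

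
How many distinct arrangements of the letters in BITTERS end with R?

360

Fix R in the last position and arrange the remaining 6 letters.
Those 6 letters have T appearing twice, giving (6)!/(2!) = 360.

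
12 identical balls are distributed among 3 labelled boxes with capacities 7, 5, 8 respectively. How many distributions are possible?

Ignoring the caps, the number of non-negative solutions to x_1+…+x_3 = 12 is C(14,2) = 91.
Subtract solutions that violate a single cap (substitute x_i' = x_i − (cap_i+1)): x_1 ≥ 8 gives C(6,2) = 15; x_2 ≥ 6 gives C(8,2) = 28; x_3 ≥ 9 gives C(5,2) = 10. Together 53.
No two caps can be exceeded simultaneously, so the pair terms are all 0.
By inclusion–exclusion the count is 91 − 53 + 0 = 38.

38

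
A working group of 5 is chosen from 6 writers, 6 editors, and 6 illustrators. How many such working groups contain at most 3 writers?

Split by how many writers are chosen (0 through 3).
Sum: C(6,0)·C(12,5) + C(6,1)·C(12,4) + C(6,2)·C(12,3) + C(6,3)·C(12,2) = 792 + 2970 + 3300 + 1320 = 8382.

8382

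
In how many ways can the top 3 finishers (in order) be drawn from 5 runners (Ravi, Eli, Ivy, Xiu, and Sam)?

This is an ordered selection of 3 from 5: P(5,3).
That gives 5 × 4 × 3 = 60.

60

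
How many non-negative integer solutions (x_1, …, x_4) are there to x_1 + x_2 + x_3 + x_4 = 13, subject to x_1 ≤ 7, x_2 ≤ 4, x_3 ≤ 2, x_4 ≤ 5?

Without the upper bounds there are C(16,3) = 560 ways to split 13 among 4 variables.
Subtract solutions that violate a single cap (substitute x_i' = x_i − (cap_i+1)): x_1 ≥ 8 gives C(8,3) = 56; x_2 ≥ 5 gives C(11,3) = 165; x_3 ≥ 3 gives C(13,3) = 286; x_4 ≥ 6 gives C(10,3) = 120. Together 627.
Add back pairs where two caps are both exceeded: 1 + 10 + 0 + 56 + 10 + 35 = 112.
By inclusion–exclusion the count is 560 − 627 + 112 = 45.

45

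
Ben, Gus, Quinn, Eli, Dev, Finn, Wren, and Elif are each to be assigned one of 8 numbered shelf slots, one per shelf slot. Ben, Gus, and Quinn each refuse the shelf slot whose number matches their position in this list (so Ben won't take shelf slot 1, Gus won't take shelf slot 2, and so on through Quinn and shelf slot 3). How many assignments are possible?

Let Aᵢ (for i ∈ {1, 2, 3}) be the placements that put person i in their forbidden shelf slot. Any j of these fix j positions, leaving (8−j)! ways to fill the rest, and there are C(3,j) ways to pick which j.
By inclusion–exclusion, the number of valid placements is Σ_{j=0}^{3} (−1)^j C(3,j)·(8−j)!.
Computing: 40320 − 15120 + 2160 − 120 = 27240.

27240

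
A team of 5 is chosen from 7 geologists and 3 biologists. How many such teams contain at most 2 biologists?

Split by how many biologists are chosen (0 through 2).
Sum: C(3,0)·C(7,5) + C(3,1)·C(7,4) + C(3,2)·C(7,3) = 21 + 105 + 105 = 231.

231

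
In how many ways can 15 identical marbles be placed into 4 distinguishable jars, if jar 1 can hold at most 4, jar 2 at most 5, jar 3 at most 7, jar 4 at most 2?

19

Without the upper bounds there are C(18,3) = 816 ways to split 15 among 4 jars.
Subtract solutions that violate a single cap (substitute x_i' = x_i − (cap_i+1)): x_1 ≥ 5 gives C(13,3) = 286; x_2 ≥ 6 gives C(12,3) = 220; x_3 ≥ 8 gives C(10,3) = 120; x_4 ≥ 3 gives C(15,3) = 455. Together 1081.
Add back pairs where two caps are both exceeded: 35 + 10 + 120 + 4 + 84 + 35 = 288.
Subtract triples: 0 + 4 + 0 + 0 = 4.
By inclusion–exclusion the count is 816 − 1081 + 288 − 4 = 19.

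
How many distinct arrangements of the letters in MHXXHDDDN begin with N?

1680

With the first slot taken by N, it remains to arrange the other 8 letters (MHXXHDDD).
Those 8 letters have D appearing 3 times, H appearing twice, and X appearing twice, giving (8)!/(3!·2!·2!) = 1680.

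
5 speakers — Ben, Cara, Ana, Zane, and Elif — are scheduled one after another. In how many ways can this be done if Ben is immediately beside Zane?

48

Glue Ben and Zane into one block (2 internal orders), leaving 4 units to arrange in a row.
That gives 2 × 4! = 2 × 24 = 48.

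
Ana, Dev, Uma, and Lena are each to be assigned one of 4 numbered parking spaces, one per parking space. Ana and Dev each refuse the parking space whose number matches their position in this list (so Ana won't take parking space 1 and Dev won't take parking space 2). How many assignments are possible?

14

Let Aᵢ (for i ∈ {1, 2}) be the placements that put person i in their forbidden parking space. Any j of these fix j positions, leaving (4−j)! ways to fill the rest, and there are C(2,j) ways to pick which j.
By inclusion–exclusion, the number of valid placements is Σ_{j=0}^{2} (−1)^j C(2,j)·(4−j)!.
Computing: 24 − 12 + 2 = 14.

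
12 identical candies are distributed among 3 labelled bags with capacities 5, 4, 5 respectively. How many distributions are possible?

Ignoring the caps, the number of non-negative solutions to x_1+…+x_3 = 12 is C(14,2) = 91.
Subtract solutions that violate a single cap (substitute x_i' = x_i − (cap_i+1)): x_1 ≥ 6 gives C(8,2) = 28; x_2 ≥ 5 gives C(9,2) = 36; x_3 ≥ 6 gives C(8,2) = 28. Together 92.
Add back pairs where two caps are both exceeded: 3 + 1 + 3 = 7.
By inclusion–exclusion the count is 91 − 92 + 7 = 6.

6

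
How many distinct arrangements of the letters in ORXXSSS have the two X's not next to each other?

300

Total arrangements of ORXXSSS: 7!/(3!·2!) = 420.
Arrangements with the X's together: treat XX as one letter, giving (6)!/(3!) = 120.
Hence 420 − 120 = 300.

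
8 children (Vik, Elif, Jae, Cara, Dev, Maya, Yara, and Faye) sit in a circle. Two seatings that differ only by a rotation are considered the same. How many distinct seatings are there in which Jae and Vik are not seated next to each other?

3600

Without the restriction there are (7)! = 5040 seatings.
Seatings with Jae beside Vik: treat them as a block with 2 internal orders, giving 2 × (6)! = 1440.
Subtracting, 5040 − 1440 = 3600.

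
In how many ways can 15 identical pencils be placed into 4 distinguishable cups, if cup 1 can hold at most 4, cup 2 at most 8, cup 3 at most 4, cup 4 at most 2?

Ignoring the caps, the number of non-negative solutions to x_1+…+x_4 = 15 is C(18,3) = 816.
Subtract solutions that violate a single cap (substitute x_i' = x_i − (cap_i+1)): x_1 ≥ 5 gives C(13,3) = 286; x_2 ≥ 9 gives C(9,3) = 84; x_3 ≥ 5 gives C(13,3) = 286; x_4 ≥ 3 gives C(15,3) = 455. Together 1111.
Add back pairs where two caps are both exceeded: 4 + 56 + 120 + 4 + 20 + 120 = 324.
Subtract triples: 0 + 0 + 10 + 0 = 10.
By inclusion–exclusion the count is 816 − 1111 + 324 − 10 = 19.

19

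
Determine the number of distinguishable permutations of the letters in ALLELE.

The 6 letters of ALLELE have repeats: E appearing twice and L appearing 3 times.
So there are 6! / (3!·2!) = 60 distinguishable arrangements.

60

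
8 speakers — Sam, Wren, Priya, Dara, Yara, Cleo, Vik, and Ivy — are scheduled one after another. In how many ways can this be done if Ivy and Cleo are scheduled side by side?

Treat {Ivy, Cleo} as a single unit. There are 7 units to order, and the pair itself can be ordered 2 ways.
So the count is 2·(7)! = 10080.

10080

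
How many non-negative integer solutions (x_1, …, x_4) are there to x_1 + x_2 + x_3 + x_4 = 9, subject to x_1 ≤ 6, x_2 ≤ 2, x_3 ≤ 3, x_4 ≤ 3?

38

Without the upper bounds there are C(12,3) = 220 ways to split 9 among 4 variables.
Subtract solutions that violate a single cap (substitute x_i' = x_i − (cap_i+1)): x_1 ≥ 7 gives C(5,3) = 10; x_2 ≥ 3 gives C(9,3) = 84; x_3 ≥ 4 gives C(8,3) = 56; x_4 ≥ 4 gives C(8,3) = 56. Together 206.
Add back pairs where two caps are both exceeded: 0 + 0 + 0 + 10 + 10 + 4 = 24.
By inclusion–exclusion the count is 220 − 206 + 24 = 38.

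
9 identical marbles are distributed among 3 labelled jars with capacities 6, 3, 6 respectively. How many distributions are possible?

Ignoring the caps, the number of non-negative solutions to x_1+…+x_3 = 9 is C(11,2) = 55.
Subtract solutions that violate a single cap (substitute x_i' = x_i − (cap_i+1)): x_1 ≥ 7 gives C(4,2) = 6; x_2 ≥ 4 gives C(7,2) = 21; x_3 ≥ 7 gives C(4,2) = 6. Together 33.
No two caps can be exceeded simultaneously, so the pair terms are all 0.
By inclusion–exclusion the count is 55 − 33 + 0 = 22.

22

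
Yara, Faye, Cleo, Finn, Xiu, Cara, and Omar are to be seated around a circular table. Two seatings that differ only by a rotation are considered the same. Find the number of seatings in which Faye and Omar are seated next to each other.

240

Treat {Faye, Omar} as one unit (2 internal orders) and seat the resulting 6 units around the table: (5)! circular arrangements.
So 2 × (5)! = 2 × 120 = 240.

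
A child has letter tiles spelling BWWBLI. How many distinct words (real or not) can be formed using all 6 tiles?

180

Letter multiplicities in BWWBLI: B×2, I×1, L×1, W×2.
The number of distinct arrangements is 6!/(2!·2!) = 720/4 = 180.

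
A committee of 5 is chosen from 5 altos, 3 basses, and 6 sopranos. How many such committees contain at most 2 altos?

Split by how many altos are chosen (0 through 2).
Sum: C(5,0)·C(9,5) + C(5,1)·C(9,4) + C(5,2)·C(9,3) = 126 + 630 + 840 = 1596.

1596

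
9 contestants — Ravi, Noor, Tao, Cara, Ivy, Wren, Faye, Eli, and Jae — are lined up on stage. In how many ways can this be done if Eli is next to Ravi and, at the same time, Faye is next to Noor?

Treat {Eli,Ravi} as one block (2 orders) and {Faye,Noor} as another (2 orders).
That leaves 7 units to arrange: 2 × 2 × 7! = 4 × 5040 = 20160.

20160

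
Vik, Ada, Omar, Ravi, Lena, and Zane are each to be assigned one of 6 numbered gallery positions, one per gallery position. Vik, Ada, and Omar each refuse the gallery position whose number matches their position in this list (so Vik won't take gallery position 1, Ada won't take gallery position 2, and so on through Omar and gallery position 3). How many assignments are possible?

426

Let Aᵢ (for i ∈ {1, 2, 3}) be the placements that put person i in their forbidden gallery position. Any j of these fix j positions, leaving (6−j)! ways to fill the rest, and there are C(3,j) ways to pick which j.
By inclusion–exclusion, the number of valid placements is Σ_{j=0}^{3} (−1)^j C(3,j)·(6−j)!.
Computing: 720 − 360 + 72 − 6 = 426.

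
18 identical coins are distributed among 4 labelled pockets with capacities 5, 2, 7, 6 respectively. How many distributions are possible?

10

Ignoring the caps, the number of non-negative solutions to x_1+…+x_4 = 18 is C(21,3) = 1330.
Subtract solutions that violate a single cap (substitute x_i' = x_i − (cap_i+1)): x_1 ≥ 6 gives C(15,3) = 455; x_2 ≥ 3 gives C(18,3) = 816; x_3 ≥ 8 gives C(13,3) = 286; x_4 ≥ 7 gives C(14,3) = 364. Together 1921.
Add back pairs where two caps are both exceeded: 220 + 35 + 56 + 120 + 165 + 20 = 616.
Subtract triples: 4 + 10 + 0 + 1 = 15.
By inclusion–exclusion the count is 1330 − 1921 + 616 − 15 = 10.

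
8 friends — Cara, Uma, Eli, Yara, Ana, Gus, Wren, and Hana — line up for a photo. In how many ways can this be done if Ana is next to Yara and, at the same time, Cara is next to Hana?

Treat {Ana,Yara} as one block (2 orders) and {Cara,Hana} as another (2 orders).
That leaves 6 units to arrange: 2 × 2 × 6! = 4 × 720 = 2880.

2880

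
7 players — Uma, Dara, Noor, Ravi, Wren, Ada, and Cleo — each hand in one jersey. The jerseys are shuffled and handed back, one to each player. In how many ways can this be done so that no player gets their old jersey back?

1854

Let Aᵢ be the assignments in which player i gets their old jersey. We want the size of the complement of A₁∪…∪A_7.
By inclusion–exclusion this is Σ_{j=0}^{7} (−1)^j C(7,j)·(7−j)!.
Computing: 5040 − 5040 + 2520 − 840 + 210 − 42 + 7 − 1 = 1854.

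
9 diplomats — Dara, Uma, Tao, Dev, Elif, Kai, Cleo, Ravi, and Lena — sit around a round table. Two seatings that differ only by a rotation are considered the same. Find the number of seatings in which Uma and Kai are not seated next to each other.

Without the restriction there are (8)! = 40320 seatings.
Those with Uma next to Kai: fuse the pair into one unit and seat 8 units around a circle — 2·(7)! = 10080.
Subtracting, 40320 − 10080 = 30240.

30240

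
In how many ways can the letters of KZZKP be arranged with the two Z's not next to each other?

18

Total arrangements of KZZKP: 5!/(2!·2!) = 30.
If the two Z's are adjacent, glue them into one block, leaving 4 items to arrange: (4)!/(2!) = 12 ways.
Subtracting, 30 − 12 = 18 arrangements keep the Z's apart.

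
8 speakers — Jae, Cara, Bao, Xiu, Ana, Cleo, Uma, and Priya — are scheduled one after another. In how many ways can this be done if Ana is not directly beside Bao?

30240

Of the 8! = 40320 arrangements, those with Ana and Bao adjacent number 2 × 7! = 10080 (treat the pair as a block with 2 internal orders).
So 40320 − 10080 = 30240 arrangements keep them apart.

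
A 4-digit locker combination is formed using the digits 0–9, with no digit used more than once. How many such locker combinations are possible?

This is a permutation of 4 out of 10: P(10,4) = 10!/6!.
That product is 10 × 9 × 8 × 7 = 5040.

5040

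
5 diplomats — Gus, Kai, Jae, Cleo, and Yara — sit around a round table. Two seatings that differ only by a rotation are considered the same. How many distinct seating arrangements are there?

24

Seat Gus anywhere (absorbing the rotational symmetry), then permute the other 4: (4)! = 24.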